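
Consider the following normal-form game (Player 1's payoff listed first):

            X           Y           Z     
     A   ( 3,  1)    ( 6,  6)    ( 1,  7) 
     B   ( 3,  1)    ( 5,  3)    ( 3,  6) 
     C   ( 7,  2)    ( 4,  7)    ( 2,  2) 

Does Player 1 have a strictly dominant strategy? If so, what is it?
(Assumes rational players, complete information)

No strictly dominant strategy exists for Player 1

Work:
A strategy strictly dominates another if it gives a strictly higher payoff against every opponent action. Compare each pair of P1's strategies column-by-column:
  A vs B: [3 vs 3, 6 vs 5, 1 vs 3] → A does not strictly dominate B (column X: 3 ≤ 3)
  A vs C: [3 vs 7, 6 vs 4, 1 vs 2] → A does not strictly dominate C (column X: 3 ≤ 7)
  B vs A: [3 vs 3, 5 vs 6, 3 vs 1] → B does not strictly dominate A (column X: 3 ≤ 3)
  B vs C: [3 vs 7, 5 vs 4, 3 vs 2] → B does not strictly dominate C (column X: 3 ≤ 7)
  C vs A: [7 vs 3, 4 vs 6, 2 vs 1] → C does not strictly dominate A (column Y: 4 ≤ 6)
  C vs B: [7 vs 3, 4 vs 5, 2 vs 3] → C does not strictly dominate B (column Y: 4 ≤ 5)
No single strategy strictly dominates all others → no strictly dominant strategy.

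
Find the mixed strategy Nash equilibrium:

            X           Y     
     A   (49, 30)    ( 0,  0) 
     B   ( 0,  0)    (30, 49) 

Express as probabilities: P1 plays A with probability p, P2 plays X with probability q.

p = 0.6203, q = 0.3797

Work:
Find probabilities that make opponent indifferent:
P2 chooses q to make P1 indifferent between A and B
P1 chooses p to make P2 indifferent between X and Y
Mixed NE: P1 plays (A: 0.6203, B: 0.3797), P2 plays (X: 0.3797, Y: 0.6203)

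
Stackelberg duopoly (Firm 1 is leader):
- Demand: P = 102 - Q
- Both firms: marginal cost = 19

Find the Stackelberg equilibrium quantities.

q₁* (leader) = 41.5, q₂* (follower) = 20.75

Work:
Follower's reaction: q₂ = (a - c - q₁)/2
Leader substitutes: π₁ = q₁·(a - q₁ - (a-c-q₁)/2 - c)
FOC: q₁* = (102 - 19)/2 = 41.50
Then: q₂* = (102 - 19 - 41.5)/2 = 20.75
Leader has first-mover advantage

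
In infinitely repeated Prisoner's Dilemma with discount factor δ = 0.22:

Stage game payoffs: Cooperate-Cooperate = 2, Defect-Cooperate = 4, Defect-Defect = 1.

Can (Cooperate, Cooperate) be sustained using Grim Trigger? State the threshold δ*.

δ* = 0.6667; since δ = 0.22 < 0.6667, cooperation cannot be sustained

Work:
For Grim Trigger:
Cooperate forever: 2/(1-δ)
Defect then punished: 4 + 1·δ/(1-δ)
Need: 2/(1-δ) ≥ 4 + 1·δ/(1-δ)
Solving: δ ≥ (T-R)/(T-P) = (4-2)/(4-1) = 0.6667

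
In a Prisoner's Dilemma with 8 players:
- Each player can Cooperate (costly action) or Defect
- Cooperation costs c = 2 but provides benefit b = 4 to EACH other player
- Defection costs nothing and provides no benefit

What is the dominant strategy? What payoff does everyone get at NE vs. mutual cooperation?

Dominant: Defect; NE payoff = 0; Coop payoff = 26

Work:
Defect dominates (saves cost c = 2, benefit to others is external)
NE: All defect → everyone gets 0
If all cooperate: each receives (7)×4 - 2 = 26
Social dilemma: 26 > 0 but NE gives 0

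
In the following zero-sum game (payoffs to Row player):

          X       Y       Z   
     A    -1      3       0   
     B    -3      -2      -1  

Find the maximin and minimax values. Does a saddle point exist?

Maximin = -1, Minimax = -1, Saddle: True

Work:
Row minimums: [-1, -3] → maximin = -1
Column maximums: [-1, 3, 0] → minimax = -1
Saddle point exists! Game value = -1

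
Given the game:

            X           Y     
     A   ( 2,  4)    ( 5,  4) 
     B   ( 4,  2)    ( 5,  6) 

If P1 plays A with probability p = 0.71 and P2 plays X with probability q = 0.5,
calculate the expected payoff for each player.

E[P1] = 3.79, E[P2] = 4.0

Work:
E[P1] = p·q·π₁(A,X) + p·(1-q)·π₁(A,Y) + (1-p)·q·π₁(B,X) + (1-p)·(1-q)·π₁(B,Y)
= 0.71·0.5·2 + 0.71·0.5·5 + 0.29·0.5·4 + 0.29·0.5·5
= 3.79

E[P2] = 4.0 (similar calculation)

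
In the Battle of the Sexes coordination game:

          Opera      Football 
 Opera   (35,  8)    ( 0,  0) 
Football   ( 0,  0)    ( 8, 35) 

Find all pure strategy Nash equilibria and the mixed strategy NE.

Pure NE: (Opera, Opera) and (Football, Football); Mixed NE: p = 0.814, q = 0.186

Work:
Check pure NE:
(Opera, Opera): (35, 8) - no unilateral deviation beneficial
(Football, Football): (8, 35) - no unilateral deviation beneficial
Mixed NE: P1 plays Opera with p = 0.814, P2 plays Opera with q = 0.186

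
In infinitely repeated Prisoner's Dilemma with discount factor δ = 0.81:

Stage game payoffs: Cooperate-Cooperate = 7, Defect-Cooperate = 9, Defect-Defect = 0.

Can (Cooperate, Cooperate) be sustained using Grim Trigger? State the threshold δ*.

δ* = 0.2222; since δ = 0.81 ≥ 0.2222, cooperation can be sustained

Work:
For Grim Trigger:
Cooperate forever: 7/(1-δ)
Defect then punished: 9 + 0·δ/(1-δ)
Need: 7/(1-δ) ≥ 9 + 0·δ/(1-δ)
Solving: δ ≥ (T-R)/(T-P) = (9-7)/(9-0) = 0.2222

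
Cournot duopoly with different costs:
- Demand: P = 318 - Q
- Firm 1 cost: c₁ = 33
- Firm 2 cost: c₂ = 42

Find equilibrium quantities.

q₁* = 98.0, q₂* = 89.0

Work:
Reaction: q₁ = (318 - 33 - q₂)/2
Reaction: q₂ = (318 - 42 - q₁)/2
Solve simultaneously:
q₁* = (318 - 2×33 + 42)/3 = 98.0
q₂* = (318 - 2×42 + 33)/3 = 89.0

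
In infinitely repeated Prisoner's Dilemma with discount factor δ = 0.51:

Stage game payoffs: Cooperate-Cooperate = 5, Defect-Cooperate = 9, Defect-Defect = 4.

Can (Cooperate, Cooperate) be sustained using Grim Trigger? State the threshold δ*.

δ* = 0.8; since δ = 0.51 < 0.8, cooperation cannot be sustained

Work:
For Grim Trigger:
Cooperate forever: 5/(1-δ)
Defect then punished: 9 + 4·δ/(1-δ)
Need: 5/(1-δ) ≥ 9 + 4·δ/(1-δ)
Solving: δ ≥ (T-R)/(T-P) = (9-5)/(9-4) = 0.8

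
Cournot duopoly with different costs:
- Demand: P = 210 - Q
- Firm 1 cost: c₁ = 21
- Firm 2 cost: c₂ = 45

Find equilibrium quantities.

q₁* = 71.0, q₂* = 47.0

Work:
Reaction: q₁ = (210 - 21 - q₂)/2
Reaction: q₂ = (210 - 45 - q₁)/2
Solve simultaneously:
q₁* = (210 - 2×21 + 45)/3 = 71.0
q₂* = (210 - 2×45 + 21)/3 = 47.0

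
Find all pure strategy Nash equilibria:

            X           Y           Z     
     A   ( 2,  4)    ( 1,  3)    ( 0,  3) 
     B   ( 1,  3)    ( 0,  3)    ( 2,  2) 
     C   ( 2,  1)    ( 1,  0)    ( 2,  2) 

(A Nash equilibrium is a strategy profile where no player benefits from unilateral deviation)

Nash equilibrium: (A, X), (C, Z)

Work:
Best responses:
  P1 vs X: payoffs [2, 1, 2] → best response A/C (payoff 2)
  P1 vs Y: payoffs [1, 0, 1] → best response A/C (payoff 1)
  P1 vs Z: payoffs [0, 2, 2] → best response B/C (payoff 2)
  P2 vs A: payoffs [4, 3, 3] → best response X (payoff 4)
  P2 vs B: payoffs [3, 3, 2] → best response X/Y (payoff 3)
  P2 vs C: payoffs [1, 0, 2] → best response Z (payoff 2)
Mutual best responses: (A,X), (C,Z) → Nash equilibria.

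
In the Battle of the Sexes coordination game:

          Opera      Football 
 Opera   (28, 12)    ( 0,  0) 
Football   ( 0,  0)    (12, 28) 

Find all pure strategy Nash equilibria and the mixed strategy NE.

Pure NE: (Opera, Opera) and (Football, Football); Mixed NE: p = 0.7, q = 0.3

Work:
Check pure NE:
(Opera, Opera): (28, 12) - no unilateral deviation beneficial
(Football, Football): (12, 28) - no unilateral deviation beneficial
Mixed NE: P1 plays Opera with p = 0.7, P2 plays Opera with q = 0.3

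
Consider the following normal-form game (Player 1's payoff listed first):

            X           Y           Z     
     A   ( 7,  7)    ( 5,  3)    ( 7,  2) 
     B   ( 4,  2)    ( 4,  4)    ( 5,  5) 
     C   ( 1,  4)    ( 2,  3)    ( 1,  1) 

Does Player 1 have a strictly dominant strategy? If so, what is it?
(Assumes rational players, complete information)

Yes, Player 1's strictly dominant strategy is A

Work:
A strategy strictly dominates another if it gives a strictly higher payoff against every opponent action. Compare each pair of P1's strategies column-by-column:
  A vs B: [7 vs 4, 5 vs 4, 7 vs 5] → A strictly dominates B
  A vs C: [7 vs 1, 5 vs 2, 7 vs 1] → A strictly dominates C
  B vs A: [4 vs 7, 4 vs 5, 5 vs 7] → B does not strictly dominate A (column X: 4 ≤ 7)
  B vs C: [4 vs 1, 4 vs 2, 5 vs 1] → B strictly dominates C
  C vs A: [1 vs 7, 2 vs 5, 1 vs 7] → C does not strictly dominate A (column X: 1 ≤ 7)
  C vs B: [1 vs 4, 2 vs 4, 1 vs 5] → C does not strictly dominate B (column X: 1 ≤ 4)
A strictly dominates every other strategy → strictly dominant.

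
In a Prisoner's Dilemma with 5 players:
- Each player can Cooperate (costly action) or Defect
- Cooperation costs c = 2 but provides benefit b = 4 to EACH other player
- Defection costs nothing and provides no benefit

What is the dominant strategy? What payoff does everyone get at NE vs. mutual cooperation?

Dominant: Defect; NE payoff = 0; Coop payoff = 14

Work:
Defect dominates (saves cost c = 2, benefit to others is external)
NE: All defect → everyone gets 0
If all cooperate: each receives (4)×4 - 2 = 14
Social dilemma: 14 > 0 but NE gives 0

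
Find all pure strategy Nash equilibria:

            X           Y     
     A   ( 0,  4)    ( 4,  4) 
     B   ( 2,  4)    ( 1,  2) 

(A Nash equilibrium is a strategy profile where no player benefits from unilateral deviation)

Nash equilibrium: (A, Y), (B, X)

Work:
Best responses:
  P1 vs X: payoffs [0, 2] → best response B (payoff 2)
  P1 vs Y: payoffs [4, 1] → best response A (payoff 4)
  P2 vs A: payoffs [4, 4] → best response X/Y (payoff 4)
  P2 vs B: payoffs [4, 2] → best response X (payoff 4)
Mutual best responses: (A,Y), (B,X) → Nash equilibria.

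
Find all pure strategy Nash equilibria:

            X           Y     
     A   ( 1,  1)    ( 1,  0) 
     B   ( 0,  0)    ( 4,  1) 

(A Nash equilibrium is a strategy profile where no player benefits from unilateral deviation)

Nash equilibrium: (A, X), (B, Y)

Work:
Best responses:
  P1 vs X: payoffs [1, 0] → best response A (payoff 1)
  P1 vs Y: payoffs [1, 4] → best response B (payoff 4)
  P2 vs A: payoffs [1, 0] → best response X (payoff 1)
  P2 vs B: payoffs [0, 1] → best response Y (payoff 1)
Mutual best responses: (A,X), (B,Y) → Nash equilibria.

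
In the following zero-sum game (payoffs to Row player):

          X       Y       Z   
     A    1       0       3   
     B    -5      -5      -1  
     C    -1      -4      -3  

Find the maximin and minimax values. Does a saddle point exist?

Maximin = 0, Minimax = 0, Saddle: True

Work:
Row minimums: [0, -5, -4] → maximin = 0
Column maximums: [1, 0, 3] → minimax = 0
Saddle point exists! Game value = 0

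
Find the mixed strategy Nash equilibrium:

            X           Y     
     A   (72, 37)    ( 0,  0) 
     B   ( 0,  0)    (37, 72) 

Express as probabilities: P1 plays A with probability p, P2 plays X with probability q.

p = 0.6606, q = 0.3394

Work:
Find probabilities that make opponent indifferent:
P2 chooses q to make P1 indifferent between A and B
P1 chooses p to make P2 indifferent between X and Y
Mixed NE: P1 plays (A: 0.6606, B: 0.3394), P2 plays (X: 0.3394, Y: 0.6606)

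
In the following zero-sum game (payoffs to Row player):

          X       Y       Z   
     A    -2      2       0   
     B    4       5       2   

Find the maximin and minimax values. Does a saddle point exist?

Maximin = 2, Minimax = 2, Saddle: True

Work:
Row minimums: [-2, 2] → maximin = 2
Column maximums: [4, 5, 2] → minimax = 2
Saddle point exists! Game value = 2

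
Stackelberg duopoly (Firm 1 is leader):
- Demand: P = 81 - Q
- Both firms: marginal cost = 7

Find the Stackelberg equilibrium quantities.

q₁* (leader) = 37.0, q₂* (follower) = 18.5

Work:
Follower's reaction: q₂ = (a - c - q₁)/2
Leader substitutes: π₁ = q₁·(a - q₁ - (a-c-q₁)/2 - c)
FOC: q₁* = (81 - 7)/2 = 37.00
Then: q₂* = (81 - 7 - 37.0)/2 = 18.50
Leader has first-mover advantage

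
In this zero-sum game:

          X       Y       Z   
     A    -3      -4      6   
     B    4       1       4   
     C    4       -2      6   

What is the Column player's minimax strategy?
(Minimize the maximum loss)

Column should play Y, value = 1

Work:
Column player minimizes Row's maximum payoff:
Column X: max payoff to Row = 4
Column Y: max payoff to Row = 1
Column Z: max payoff to Row = 6
Minimum is 1, achieved by column Y.
Minimax strategy: Y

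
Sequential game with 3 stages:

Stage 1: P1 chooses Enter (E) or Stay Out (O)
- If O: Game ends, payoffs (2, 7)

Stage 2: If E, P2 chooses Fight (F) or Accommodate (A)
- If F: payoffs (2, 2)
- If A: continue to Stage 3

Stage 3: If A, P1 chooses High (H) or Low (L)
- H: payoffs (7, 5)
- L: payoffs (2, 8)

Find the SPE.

SPE: (E, A, H); Outcome (7, 5)

Work:
Stage 3: P1 chooses H (7 vs 2)
Stage 2: P2: F->2, A->5 (anticipating H). Choose A
Stage 1: P1: O->2, E->7 (anticipating A, H). Choose E
SPE path: E -> A -> H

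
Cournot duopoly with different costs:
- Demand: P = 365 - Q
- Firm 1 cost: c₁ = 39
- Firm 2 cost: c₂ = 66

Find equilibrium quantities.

q₁* = 117.67, q₂* = 90.67

Work:
Reaction: q₁ = (365 - 39 - q₂)/2
Reaction: q₂ = (365 - 66 - q₁)/2
Solve simultaneously:
q₁* = (365 - 2×39 + 66)/3 = 117.67
q₂* = (365 - 2×66 + 39)/3 = 90.67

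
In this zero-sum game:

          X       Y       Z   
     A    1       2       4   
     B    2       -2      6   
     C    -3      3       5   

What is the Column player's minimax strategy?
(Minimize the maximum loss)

Column should play X, value = 2

Work:
Column player minimizes Row's maximum payoff:
Column X: max payoff to Row = 2
Column Y: max payoff to Row = 3
Column Z: max payoff to Row = 6
Minimum is 2, achieved by column X.
Minimax strategy: X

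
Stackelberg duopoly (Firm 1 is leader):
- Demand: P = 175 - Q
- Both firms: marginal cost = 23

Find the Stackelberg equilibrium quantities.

q₁* (leader) = 76.0, q₂* (follower) = 38.0

Work:
Follower's reaction: q₂ = (a - c - q₁)/2
Leader substitutes: π₁ = q₁·(a - q₁ - (a-c-q₁)/2 - c)
FOC: q₁* = (175 - 23)/2 = 76.00
Then: q₂* = (175 - 23 - 76.0)/2 = 38.00
Leader has first-mover advantage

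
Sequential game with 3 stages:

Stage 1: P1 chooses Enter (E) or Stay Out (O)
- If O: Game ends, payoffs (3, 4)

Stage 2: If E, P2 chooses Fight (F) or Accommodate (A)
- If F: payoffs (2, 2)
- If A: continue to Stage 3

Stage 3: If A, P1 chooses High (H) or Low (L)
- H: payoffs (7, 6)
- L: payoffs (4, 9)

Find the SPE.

SPE: (E, A, H); Outcome (7, 6)

Work:
Stage 3: P1 chooses H (7 vs 4)
Stage 2: P2: F->2, A->6 (anticipating H). Choose A
Stage 1: P1: O->3, E->7 (anticipating A, H). Choose E
SPE path: E -> A -> H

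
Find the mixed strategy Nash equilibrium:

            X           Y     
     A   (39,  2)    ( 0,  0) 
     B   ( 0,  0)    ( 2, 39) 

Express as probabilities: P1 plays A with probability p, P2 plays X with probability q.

p = 0.9512, q = 0.0488

Work:
Find probabilities that make opponent indifferent:
P2 chooses q to make P1 indifferent between A and B
P1 chooses p to make P2 indifferent between X and Y
Mixed NE: P1 plays (A: 0.9512, B: 0.0488), P2 plays (X: 0.0488, Y: 0.9512)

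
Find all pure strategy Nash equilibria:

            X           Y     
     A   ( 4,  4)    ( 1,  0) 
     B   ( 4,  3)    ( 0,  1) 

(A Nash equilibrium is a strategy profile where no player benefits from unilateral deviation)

Nash equilibrium: (A, X), (B, X)

Work:
Best responses:
  P1 vs X: payoffs [4, 4] → best response A/B (payoff 4)
  P1 vs Y: payoffs [1, 0] → best response A (payoff 1)
  P2 vs A: payoffs [4, 0] → best response X (payoff 4)
  P2 vs B: payoffs [3, 1] → best response X (payoff 3)
Mutual best responses: (A,X), (B,X) → Nash equilibria.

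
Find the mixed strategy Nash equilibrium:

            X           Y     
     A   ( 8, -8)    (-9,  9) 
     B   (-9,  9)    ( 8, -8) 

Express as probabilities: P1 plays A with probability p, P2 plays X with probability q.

p = 0.5, q = 0.5

Work:
Find probabilities that make opponent indifferent:
P2 chooses q to make P1 indifferent between A and B
P1 chooses p to make P2 indifferent between X and Y
Mixed NE: P1 plays (A: 0.5, B: 0.5), P2 plays (X: 0.5, Y: 0.5)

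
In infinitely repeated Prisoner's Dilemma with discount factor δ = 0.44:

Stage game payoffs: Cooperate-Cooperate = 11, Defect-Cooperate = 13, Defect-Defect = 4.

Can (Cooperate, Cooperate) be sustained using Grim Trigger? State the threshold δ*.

δ* = 0.2222; since δ = 0.44 ≥ 0.2222, cooperation can be sustained

Work:
For Grim Trigger:
Cooperate forever: 11/(1-δ)
Defect then punished: 13 + 4·δ/(1-δ)
Need: 11/(1-δ) ≥ 13 + 4·δ/(1-δ)
Solving: δ ≥ (T-R)/(T-P) = (13-11)/(13-4) = 0.2222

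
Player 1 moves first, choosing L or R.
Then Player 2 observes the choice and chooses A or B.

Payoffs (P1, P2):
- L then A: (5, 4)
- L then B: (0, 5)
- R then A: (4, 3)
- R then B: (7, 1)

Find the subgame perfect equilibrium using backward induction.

P1 plays R, P2 plays B after L and A after R; Payoff (4, 3)

Work:
Backward induction:
After L: P2 chooses B → P1 gets 0
After R: P2 chooses A → P1 gets 4
P1 chooses R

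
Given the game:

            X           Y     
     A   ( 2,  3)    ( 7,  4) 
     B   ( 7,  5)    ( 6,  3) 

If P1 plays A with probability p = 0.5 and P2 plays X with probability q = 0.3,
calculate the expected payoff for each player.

E[P1] = 5.9, E[P2] = 3.65

Work:
E[P1] = p·q·π₁(A,X) + p·(1-q)·π₁(A,Y) + (1-p)·q·π₁(B,X) + (1-p)·(1-q)·π₁(B,Y)
= 0.5·0.3·2 + 0.5·0.7·7 + 0.5·0.3·7 + 0.5·0.7·6
= 5.9

E[P2] = 3.65 (similar calculation)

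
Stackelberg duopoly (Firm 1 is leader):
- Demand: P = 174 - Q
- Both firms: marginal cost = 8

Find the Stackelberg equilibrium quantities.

q₁* (leader) = 83.0, q₂* (follower) = 41.5

Work:
Follower's reaction: q₂ = (a - c - q₁)/2
Leader substitutes: π₁ = q₁·(a - q₁ - (a-c-q₁)/2 - c)
FOC: q₁* = (174 - 8)/2 = 83.00
Then: q₂* = (174 - 8 - 83.0)/2 = 41.50
Leader has first-mover advantage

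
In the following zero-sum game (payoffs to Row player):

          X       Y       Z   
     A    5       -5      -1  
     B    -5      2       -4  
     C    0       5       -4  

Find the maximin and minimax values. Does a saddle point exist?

Maximin = -4, Minimax = -1, Saddle: False

Work:
Row minimums: [-5, -5, -4] → maximin = -4
Column maximums: [5, 5, -1] → minimax = -1
No saddle point (maximin ≠ minimax). Mixed strategy needed.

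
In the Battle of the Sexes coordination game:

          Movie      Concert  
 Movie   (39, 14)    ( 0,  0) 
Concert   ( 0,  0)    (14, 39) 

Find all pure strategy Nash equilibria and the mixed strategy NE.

Pure NE: (Movie, Movie) and (Concert, Concert); Mixed NE: p = 0.7358, q = 0.2642

Work:
Check pure NE:
(Movie, Movie): (39, 14) - no unilateral deviation beneficial
(Concert, Concert): (14, 39) - no unilateral deviation beneficial
Mixed NE: P1 plays Movie with p = 0.7358, P2 plays Movie with q = 0.2642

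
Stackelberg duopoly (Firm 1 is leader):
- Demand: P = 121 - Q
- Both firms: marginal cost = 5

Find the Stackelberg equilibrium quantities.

q₁* (leader) = 58.0, q₂* (follower) = 29.0

Work:
Follower's reaction: q₂ = (a - c - q₁)/2
Leader substitutes: π₁ = q₁·(a - q₁ - (a-c-q₁)/2 - c)
FOC: q₁* = (121 - 5)/2 = 58.00
Then: q₂* = (121 - 5 - 58.0)/2 = 29.00
Leader has first-mover advantage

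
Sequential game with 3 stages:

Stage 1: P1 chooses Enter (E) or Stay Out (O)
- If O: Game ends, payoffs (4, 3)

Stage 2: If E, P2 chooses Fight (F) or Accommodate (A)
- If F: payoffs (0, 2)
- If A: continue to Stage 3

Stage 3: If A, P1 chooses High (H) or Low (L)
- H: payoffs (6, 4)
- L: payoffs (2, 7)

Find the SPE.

SPE: (E, A, H); Outcome (6, 4)

Work:
Stage 3: P1 chooses H (6 vs 2)
Stage 2: P2: F->2, A->4 (anticipating H). Choose A
Stage 1: P1: O->4, E->6 (anticipating A, H). Choose E
SPE path: E -> A -> H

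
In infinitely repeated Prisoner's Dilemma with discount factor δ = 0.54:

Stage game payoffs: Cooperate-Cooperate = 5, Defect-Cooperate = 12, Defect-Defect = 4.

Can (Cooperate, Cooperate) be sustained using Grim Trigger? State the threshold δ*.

δ* = 0.875; since δ = 0.54 < 0.875, cooperation cannot be sustained

Work:
For Grim Trigger:
Cooperate forever: 5/(1-δ)
Defect then punished: 12 + 4·δ/(1-δ)
Need: 5/(1-δ) ≥ 12 + 4·δ/(1-δ)
Solving: δ ≥ (T-R)/(T-P) = (12-5)/(12-4) = 0.875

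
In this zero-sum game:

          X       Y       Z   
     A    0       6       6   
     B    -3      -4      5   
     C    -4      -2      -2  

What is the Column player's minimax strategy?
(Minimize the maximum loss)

Column should play X, value = 0

Work:
Column player minimizes Row's maximum payoff:
Column X: max payoff to Row = 0
Column Y: max payoff to Row = 6
Column Z: max payoff to Row = 6
Minimum is 0, achieved by column X.
Minimax strategy: X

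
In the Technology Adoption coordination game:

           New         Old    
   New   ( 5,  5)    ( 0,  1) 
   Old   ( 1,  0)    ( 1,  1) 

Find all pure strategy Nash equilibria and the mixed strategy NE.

Pure NE: (New, New) and (Old, Old); Mixed NE: p = 0.2, q = 0.2

Work:
Check pure NE:
(New, New): (5, 5) - no unilateral deviation beneficial
(Old, Old): (1, 1) - no unilateral deviation beneficial
Mixed NE: P1 plays New with p = 0.2, P2 plays New with q = 0.2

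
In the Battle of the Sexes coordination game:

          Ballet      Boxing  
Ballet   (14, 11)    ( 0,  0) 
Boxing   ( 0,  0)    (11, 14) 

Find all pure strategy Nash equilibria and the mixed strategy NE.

Pure NE: (Ballet, Ballet) and (Boxing, Boxing); Mixed NE: p = 0.56, q = 0.44

Work:
Check pure NE:
(Ballet, Ballet): (14, 11) - no unilateral deviation beneficial
(Boxing, Boxing): (11, 14) - no unilateral deviation beneficial
Mixed NE: P1 plays Ballet with p = 0.56, P2 plays Ballet with q = 0.44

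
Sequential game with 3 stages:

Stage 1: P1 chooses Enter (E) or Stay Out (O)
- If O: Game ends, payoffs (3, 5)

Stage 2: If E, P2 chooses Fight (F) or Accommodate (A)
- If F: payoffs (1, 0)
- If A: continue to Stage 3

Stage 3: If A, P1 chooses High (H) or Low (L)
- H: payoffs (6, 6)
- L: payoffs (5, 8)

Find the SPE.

SPE: (E, A, H); Outcome (6, 6)

Work:
Stage 3: P1 chooses H (6 vs 5)
Stage 2: P2: F->0, A->6 (anticipating H). Choose A
Stage 1: P1: O->3, E->6 (anticipating A, H). Choose E
SPE path: E -> A -> H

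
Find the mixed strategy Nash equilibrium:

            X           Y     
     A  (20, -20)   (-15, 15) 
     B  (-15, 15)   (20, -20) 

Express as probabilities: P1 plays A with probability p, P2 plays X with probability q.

p = 0.5, q = 0.5

Work:
Find probabilities that make opponent indifferent:
P2 chooses q to make P1 indifferent between A and B
P1 chooses p to make P2 indifferent between X and Y
Mixed NE: P1 plays (A: 0.5, B: 0.5), P2 plays (X: 0.5, Y: 0.5)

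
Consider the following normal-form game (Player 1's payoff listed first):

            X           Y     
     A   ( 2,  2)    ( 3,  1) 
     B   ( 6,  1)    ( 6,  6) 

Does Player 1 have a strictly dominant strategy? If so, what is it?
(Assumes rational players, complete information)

Yes, Player 1's strictly dominant strategy is B

Work:
A strategy strictly dominates another if it gives a strictly higher payoff against every opponent action. Compare each pair of P1's strategies column-by-column:
  A vs B: [2 vs 6, 3 vs 6] → A does not strictly dominate B (column X: 2 ≤ 6)
  B vs A: [6 vs 2, 6 vs 3] → B strictly dominates A
B strictly dominates every other strategy → strictly dominant.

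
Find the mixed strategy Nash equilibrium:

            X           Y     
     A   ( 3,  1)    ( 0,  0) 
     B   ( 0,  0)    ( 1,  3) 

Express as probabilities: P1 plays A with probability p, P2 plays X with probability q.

p = 0.75, q = 0.25

Work:
Find probabilities that make opponent indifferent:
P2 chooses q to make P1 indifferent between A and B
P1 chooses p to make P2 indifferent between X and Y
Mixed NE: P1 plays (A: 0.75, B: 0.25), P2 plays (X: 0.25, Y: 0.75)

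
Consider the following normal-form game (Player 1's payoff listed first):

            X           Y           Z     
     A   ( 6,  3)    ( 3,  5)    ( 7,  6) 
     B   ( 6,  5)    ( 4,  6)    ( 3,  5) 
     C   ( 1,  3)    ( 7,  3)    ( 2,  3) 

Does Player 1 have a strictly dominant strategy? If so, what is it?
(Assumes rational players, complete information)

No strictly dominant strategy exists for Player 1

Work:
A strategy strictly dominates another if it gives a strictly higher payoff against every opponent action. Compare each pair of P1's strategies column-by-column:
  A vs B: [6 vs 6, 3 vs 4, 7 vs 3] → A does not strictly dominate B (column X: 6 ≤ 6)
  A vs C: [6 vs 1, 3 vs 7, 7 vs 2] → A does not strictly dominate C (column Y: 3 ≤ 7)
  B vs A: [6 vs 6, 4 vs 3, 3 vs 7] → B does not strictly dominate A (column X: 6 ≤ 6)
  B vs C: [6 vs 1, 4 vs 7, 3 vs 2] → B does not strictly dominate C (column Y: 4 ≤ 7)
  C vs A: [1 vs 6, 7 vs 3, 2 vs 7] → C does not strictly dominate A (column X: 1 ≤ 6)
  C vs B: [1 vs 6, 7 vs 4, 2 vs 3] → C does not strictly dominate B (column X: 1 ≤ 6)
No single strategy strictly dominates all others → no strictly dominant strategy.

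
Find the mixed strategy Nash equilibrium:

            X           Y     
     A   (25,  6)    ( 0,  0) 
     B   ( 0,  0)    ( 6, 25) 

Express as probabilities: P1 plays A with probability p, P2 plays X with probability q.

p = 0.8065, q = 0.1935

Work:
Find probabilities that make opponent indifferent:
P2 chooses q to make P1 indifferent between A and B
P1 chooses p to make P2 indifferent between X and Y
Mixed NE: P1 plays (A: 0.8065, B: 0.1935), P2 plays (X: 0.1935, Y: 0.8065)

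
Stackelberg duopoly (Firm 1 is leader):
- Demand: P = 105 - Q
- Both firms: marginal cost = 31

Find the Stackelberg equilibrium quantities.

q₁* (leader) = 37.0, q₂* (follower) = 18.5

Work:
Follower's reaction: q₂ = (a - c - q₁)/2
Leader substitutes: π₁ = q₁·(a - q₁ - (a-c-q₁)/2 - c)
FOC: q₁* = (105 - 31)/2 = 37.00
Then: q₂* = (105 - 31 - 37.0)/2 = 18.50
Leader has first-mover advantage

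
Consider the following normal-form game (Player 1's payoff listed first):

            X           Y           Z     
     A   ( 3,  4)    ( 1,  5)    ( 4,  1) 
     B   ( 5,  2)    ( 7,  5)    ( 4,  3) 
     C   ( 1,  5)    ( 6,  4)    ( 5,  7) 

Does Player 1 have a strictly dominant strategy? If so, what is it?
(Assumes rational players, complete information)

No strictly dominant strategy exists for Player 1

Work:
A strategy strictly dominates another if it gives a strictly higher payoff against every opponent action. Compare each pair of P1's strategies column-by-column:
  A vs B: [3 vs 5, 1 vs 7, 4 vs 4] → A does not strictly dominate B (column X: 3 ≤ 5)
  A vs C: [3 vs 1, 1 vs 6, 4 vs 5] → A does not strictly dominate C (column Y: 1 ≤ 6)
  B vs A: [5 vs 3, 7 vs 1, 4 vs 4] → B does not strictly dominate A (column Z: 4 ≤ 4)
  B vs C: [5 vs 1, 7 vs 6, 4 vs 5] → B does not strictly dominate C (column Z: 4 ≤ 5)
  C vs A: [1 vs 3, 6 vs 1, 5 vs 4] → C does not strictly dominate A (column X: 1 ≤ 3)
  C vs B: [1 vs 5, 6 vs 7, 5 vs 4] → C does not strictly dominate B (column X: 1 ≤ 5)
No single strategy strictly dominates all others → no strictly dominant strategy.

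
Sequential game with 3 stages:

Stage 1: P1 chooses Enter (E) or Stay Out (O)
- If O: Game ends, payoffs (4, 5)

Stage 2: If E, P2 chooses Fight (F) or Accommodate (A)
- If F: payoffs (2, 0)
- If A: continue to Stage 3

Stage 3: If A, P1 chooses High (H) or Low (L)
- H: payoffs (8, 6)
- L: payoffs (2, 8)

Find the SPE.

SPE: (E, A, H); Outcome (8, 6)

Work:
Stage 3: P1 chooses H (8 vs 2)
Stage 2: P2: F->0, A->6 (anticipating H). Choose A
Stage 1: P1: O->4, E->8 (anticipating A, H). Choose E
SPE path: E -> A -> H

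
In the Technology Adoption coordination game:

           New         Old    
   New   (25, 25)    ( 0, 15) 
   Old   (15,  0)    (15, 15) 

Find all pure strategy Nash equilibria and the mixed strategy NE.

Pure NE: (New, New) and (Old, Old); Mixed NE: p = 0.6, q = 0.6

Work:
Check pure NE:
(New, New): (25, 25) - no unilateral deviation beneficial
(Old, Old): (15, 15) - no unilateral deviation beneficial
Mixed NE: P1 plays New with p = 0.6, P2 plays New with q = 0.6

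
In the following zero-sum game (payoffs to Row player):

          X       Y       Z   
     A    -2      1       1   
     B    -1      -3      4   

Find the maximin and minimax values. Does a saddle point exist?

Maximin = -2, Minimax = -1, Saddle: False

Work:
Row minimums: [-2, -3] → maximin = -2
Column maximums: [-1, 1, 4] → minimax = -1
No saddle point (maximin ≠ minimax). Mixed strategy needed.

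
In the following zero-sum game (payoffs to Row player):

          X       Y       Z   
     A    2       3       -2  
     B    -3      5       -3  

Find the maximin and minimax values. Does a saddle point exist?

Maximin = -2, Minimax = -2, Saddle: True

Work:
Row minimums: [-2, -3] → maximin = -2
Column maximums: [2, 5, -2] → minimax = -2
Saddle point exists! Game value = -2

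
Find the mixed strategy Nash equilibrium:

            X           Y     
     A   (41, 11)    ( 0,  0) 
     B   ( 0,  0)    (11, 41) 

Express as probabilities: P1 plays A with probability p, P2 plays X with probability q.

p = 0.7885, q = 0.2115

Work:
Find probabilities that make opponent indifferent:
P2 chooses q to make P1 indifferent between A and B
P1 chooses p to make P2 indifferent between X and Y
Mixed NE: P1 plays (A: 0.7885, B: 0.2115), P2 plays (X: 0.2115, Y: 0.7885)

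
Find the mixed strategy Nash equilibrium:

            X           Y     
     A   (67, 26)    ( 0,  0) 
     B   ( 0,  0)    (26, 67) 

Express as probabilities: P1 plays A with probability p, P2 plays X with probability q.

p = 0.7204, q = 0.2796

Work:
Find probabilities that make opponent indifferent:
P2 chooses q to make P1 indifferent between A and B
P1 chooses p to make P2 indifferent between X and Y
Mixed NE: P1 plays (A: 0.7204, B: 0.2796), P2 plays (X: 0.2796, Y: 0.7204)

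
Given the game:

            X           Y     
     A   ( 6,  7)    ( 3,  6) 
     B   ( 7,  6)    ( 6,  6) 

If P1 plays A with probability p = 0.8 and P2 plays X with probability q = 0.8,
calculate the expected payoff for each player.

E[P1] = 5.68, E[P2] = 6.64

Work:
E[P1] = p·q·π₁(A,X) + p·(1-q)·π₁(A,Y) + (1-p)·q·π₁(B,X) + (1-p)·(1-q)·π₁(B,Y)
= 0.8·0.8·6 + 0.8·0.2·3 + 0.2·0.8·7 + 0.2·0.2·6
= 5.68

E[P2] = 6.64 (similar calculation)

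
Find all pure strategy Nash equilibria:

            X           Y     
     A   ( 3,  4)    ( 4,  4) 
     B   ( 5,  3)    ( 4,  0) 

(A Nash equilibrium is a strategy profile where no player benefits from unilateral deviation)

Nash equilibrium: (A, Y), (B, X)

Work:
Best responses:
  P1 vs X: payoffs [3, 5] → best response B (payoff 5)
  P1 vs Y: payoffs [4, 4] → best response A/B (payoff 4)
  P2 vs A: payoffs [4, 4] → best response X/Y (payoff 4)
  P2 vs B: payoffs [3, 0] → best response X (payoff 3)
Mutual best responses: (A,Y), (B,X) → Nash equilibria.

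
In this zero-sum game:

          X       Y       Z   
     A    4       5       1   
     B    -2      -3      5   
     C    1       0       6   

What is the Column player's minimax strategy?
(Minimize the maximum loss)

Column should play X, value = 4

Work:
Column player minimizes Row's maximum payoff:
Column X: max payoff to Row = 4
Column Y: max payoff to Row = 5
Column Z: max payoff to Row = 6
Minimum is 4, achieved by column X.
Minimax strategy: X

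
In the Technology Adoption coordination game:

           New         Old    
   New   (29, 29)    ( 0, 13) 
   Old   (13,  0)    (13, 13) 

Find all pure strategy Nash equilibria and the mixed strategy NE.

Pure NE: (New, New) and (Old, Old); Mixed NE: p = 0.4483, q = 0.4483

Work:
Check pure NE:
(New, New): (29, 29) - no unilateral deviation beneficial
(Old, Old): (13, 13) - no unilateral deviation beneficial
Mixed NE: P1 plays New with p = 0.4483, P2 plays New with q = 0.4483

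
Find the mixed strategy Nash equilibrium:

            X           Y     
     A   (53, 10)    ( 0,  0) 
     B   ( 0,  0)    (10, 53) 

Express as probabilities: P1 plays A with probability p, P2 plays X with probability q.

p = 0.8413, q = 0.1587

Work:
Find probabilities that make opponent indifferent:
P2 chooses q to make P1 indifferent between A and B
P1 chooses p to make P2 indifferent between X and Y
Mixed NE: P1 plays (A: 0.8413, B: 0.1587), P2 plays (X: 0.1587, Y: 0.8413)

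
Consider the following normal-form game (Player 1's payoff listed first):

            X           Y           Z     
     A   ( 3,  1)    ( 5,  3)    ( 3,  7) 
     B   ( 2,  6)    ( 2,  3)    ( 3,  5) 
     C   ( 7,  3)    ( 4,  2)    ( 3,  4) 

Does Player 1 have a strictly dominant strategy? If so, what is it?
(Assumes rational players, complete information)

No strictly dominant strategy exists for Player 1

Work:
A strategy strictly dominates another if it gives a strictly higher payoff against every opponent action. Compare each pair of P1's strategies column-by-column:
  A vs B: [3 vs 2, 5 vs 2, 3 vs 3] → A does not strictly dominate B (column Z: 3 ≤ 3)
  A vs C: [3 vs 7, 5 vs 4, 3 vs 3] → A does not strictly dominate C (column X: 3 ≤ 7)
  B vs A: [2 vs 3, 2 vs 5, 3 vs 3] → B does not strictly dominate A (column X: 2 ≤ 3)
  B vs C: [2 vs 7, 2 vs 4, 3 vs 3] → B does not strictly dominate C (column X: 2 ≤ 7)
  C vs A: [7 vs 3, 4 vs 5, 3 vs 3] → C does not strictly dominate A (column Y: 4 ≤ 5)
  C vs B: [7 vs 2, 4 vs 2, 3 vs 3] → C does not strictly dominate B (column Z: 3 ≤ 3)
No single strategy strictly dominates all others → no strictly dominant strategy.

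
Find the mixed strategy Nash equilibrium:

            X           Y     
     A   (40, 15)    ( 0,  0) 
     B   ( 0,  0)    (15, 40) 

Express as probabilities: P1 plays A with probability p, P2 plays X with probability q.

p = 0.7273, q = 0.2727

Work:
Find probabilities that make opponent indifferent:
P2 chooses q to make P1 indifferent between A and B
P1 chooses p to make P2 indifferent between X and Y
Mixed NE: P1 plays (A: 0.7273, B: 0.2727), P2 plays (X: 0.2727, Y: 0.7273)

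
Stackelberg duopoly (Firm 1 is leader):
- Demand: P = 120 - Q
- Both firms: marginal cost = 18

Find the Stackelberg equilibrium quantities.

q₁* (leader) = 51.0, q₂* (follower) = 25.5

Work:
Follower's reaction: q₂ = (a - c - q₁)/2
Leader substitutes: π₁ = q₁·(a - q₁ - (a-c-q₁)/2 - c)
FOC: q₁* = (120 - 18)/2 = 51.00
Then: q₂* = (120 - 18 - 51.0)/2 = 25.50
Leader has first-mover advantage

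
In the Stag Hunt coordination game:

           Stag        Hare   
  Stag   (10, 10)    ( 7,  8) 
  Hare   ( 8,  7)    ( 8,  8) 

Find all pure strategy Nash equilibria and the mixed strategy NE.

Pure NE: (Stag, Stag) and (Hare, Hare); Mixed NE: p = 0.3333, q = 0.3333

Work:
Check pure NE:
(Stag, Stag): (10, 10) - no unilateral deviation beneficial
(Hare, Hare): (8, 8) - no unilateral deviation beneficial
Mixed NE: P1 plays Stag with p = 0.3333, P2 plays Stag with q = 0.3333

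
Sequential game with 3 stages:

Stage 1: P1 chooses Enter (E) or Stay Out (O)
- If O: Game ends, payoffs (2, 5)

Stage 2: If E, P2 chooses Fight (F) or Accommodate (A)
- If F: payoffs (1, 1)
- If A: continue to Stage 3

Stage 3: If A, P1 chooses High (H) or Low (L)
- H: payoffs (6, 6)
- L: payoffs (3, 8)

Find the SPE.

SPE: (E, A, H); Outcome (6, 6)

Work:
Stage 3: P1 chooses H (6 vs 3)
Stage 2: P2: F->1, A->6 (anticipating H). Choose A
Stage 1: P1: O->2, E->6 (anticipating A, H). Choose E
SPE path: E -> A -> H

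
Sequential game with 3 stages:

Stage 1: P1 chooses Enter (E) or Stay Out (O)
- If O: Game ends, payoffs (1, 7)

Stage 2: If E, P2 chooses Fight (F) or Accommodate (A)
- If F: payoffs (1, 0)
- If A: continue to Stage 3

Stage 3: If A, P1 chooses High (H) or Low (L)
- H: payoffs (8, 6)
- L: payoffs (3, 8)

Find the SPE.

SPE: (E, A, H); Outcome (8, 6)

Work:
Stage 3: P1 chooses H (8 vs 3)
Stage 2: P2: F->0, A->6 (anticipating H). Choose A
Stage 1: P1: O->1, E->8 (anticipating A, H). Choose E
SPE path: E -> A -> H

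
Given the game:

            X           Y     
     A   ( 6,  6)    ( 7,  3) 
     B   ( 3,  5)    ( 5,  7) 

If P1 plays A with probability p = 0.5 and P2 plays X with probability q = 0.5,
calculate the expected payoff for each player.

E[P1] = 5.25, E[P2] = 5.25

Work:
E[P1] = p·q·π₁(A,X) + p·(1-q)·π₁(A,Y) + (1-p)·q·π₁(B,X) + (1-p)·(1-q)·π₁(B,Y)
= 0.5·0.5·6 + 0.5·0.5·7 + 0.5·0.5·3 + 0.5·0.5·5
= 5.25

E[P2] = 5.25 (similar calculation)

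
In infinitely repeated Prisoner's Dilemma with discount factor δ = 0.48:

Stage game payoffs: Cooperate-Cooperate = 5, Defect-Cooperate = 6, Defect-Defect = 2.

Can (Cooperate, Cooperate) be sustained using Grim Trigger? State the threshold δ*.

δ* = 0.25; since δ = 0.48 ≥ 0.25, cooperation can be sustained

Work:
For Grim Trigger:
Cooperate forever: 5/(1-δ)
Defect then punished: 6 + 2·δ/(1-δ)
Need: 5/(1-δ) ≥ 6 + 2·δ/(1-δ)
Solving: δ ≥ (T-R)/(T-P) = (6-5)/(6-2) = 0.25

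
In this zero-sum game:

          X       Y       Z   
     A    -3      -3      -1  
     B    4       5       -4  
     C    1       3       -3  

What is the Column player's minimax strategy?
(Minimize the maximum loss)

Column should play Z, value = -1

Work:
Column player minimizes Row's maximum payoff:
Column X: max payoff to Row = 4
Column Y: max payoff to Row = 5
Column Z: max payoff to Row = -1
Minimum is -1, achieved by column Z.
Minimax strategy: Z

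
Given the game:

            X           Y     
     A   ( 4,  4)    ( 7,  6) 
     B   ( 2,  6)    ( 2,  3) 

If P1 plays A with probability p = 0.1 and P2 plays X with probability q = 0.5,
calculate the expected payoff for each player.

E[P1] = 2.35, E[P2] = 4.55

Work:
E[P1] = p·q·π₁(A,X) + p·(1-q)·π₁(A,Y) + (1-p)·q·π₁(B,X) + (1-p)·(1-q)·π₁(B,Y)
= 0.1·0.5·4 + 0.1·0.5·7 + 0.9·0.5·2 + 0.9·0.5·2
= 2.35

E[P2] = 4.55 (similar calculation)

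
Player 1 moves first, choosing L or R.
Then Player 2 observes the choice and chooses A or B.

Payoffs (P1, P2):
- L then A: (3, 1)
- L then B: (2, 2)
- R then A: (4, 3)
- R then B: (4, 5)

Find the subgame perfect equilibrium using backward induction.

P1 plays R, P2 plays B after L and B after R; Payoff (4, 5)

Work:
Backward induction:
After L: P2 chooses B → P1 gets 2
After R: P2 chooses B → P1 gets 4
P1 chooses R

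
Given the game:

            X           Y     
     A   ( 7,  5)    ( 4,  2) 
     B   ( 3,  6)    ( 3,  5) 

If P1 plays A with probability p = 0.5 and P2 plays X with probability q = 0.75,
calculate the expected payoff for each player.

E[P1] = 4.625, E[P2] = 5.0

Work:
E[P1] = p·q·π₁(A,X) + p·(1-q)·π₁(A,Y) + (1-p)·q·π₁(B,X) + (1-p)·(1-q)·π₁(B,Y)
= 0.5·0.75·7 + 0.5·0.25·4 + 0.5·0.75·3 + 0.5·0.25·3
= 4.625

E[P2] = 5.0 (similar calculation)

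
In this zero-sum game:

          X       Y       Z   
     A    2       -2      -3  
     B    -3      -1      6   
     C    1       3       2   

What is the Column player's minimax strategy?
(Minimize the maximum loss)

Column should play X, value = 2

Work:
Column player minimizes Row's maximum payoff:
Column X: max payoff to Row = 2
Column Y: max payoff to Row = 3
Column Z: max payoff to Row = 6
Minimum is 2, achieved by column X.
Minimax strategy: X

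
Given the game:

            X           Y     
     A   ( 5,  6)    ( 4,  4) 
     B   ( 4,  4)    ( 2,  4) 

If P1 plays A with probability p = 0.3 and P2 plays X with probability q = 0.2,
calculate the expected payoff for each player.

E[P1] = 2.94, E[P2] = 4.12

Work:
E[P1] = p·q·π₁(A,X) + p·(1-q)·π₁(A,Y) + (1-p)·q·π₁(B,X) + (1-p)·(1-q)·π₁(B,Y)
= 0.3·0.2·5 + 0.3·0.8·4 + 0.7·0.2·4 + 0.7·0.8·2
= 2.94

E[P2] = 4.12 (similar calculation)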